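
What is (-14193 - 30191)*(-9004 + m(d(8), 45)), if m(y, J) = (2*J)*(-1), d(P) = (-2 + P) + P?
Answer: 403628096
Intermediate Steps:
d(P) = -2 + 2*P
m(y, J) = -2*J
(-14193 - 30191)*(-9004 + m(d(8), 45)) = (-14193 - 30191)*(-9004 - 2*45) = -44384*(-9004 - 90) = -44384*(-9094) = 403628096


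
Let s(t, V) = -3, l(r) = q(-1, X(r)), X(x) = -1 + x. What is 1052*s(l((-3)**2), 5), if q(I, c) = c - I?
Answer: -3156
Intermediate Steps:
l(r) = r (l(r) = (-1 + r) - 1*(-1) = (-1 + r) + 1 = r)
1052*s(l((-3)**2), 5) = 1052*(-3) = -3156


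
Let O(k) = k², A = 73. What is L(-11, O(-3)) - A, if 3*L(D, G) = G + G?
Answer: -67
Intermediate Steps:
L(D, G) = 2*G/3 (L(D, G) = (G + G)/3 = (2*G)/3 = 2*G/3)
L(-11, O(-3)) - A = (⅔)*(-3)² - 1*73 = (⅔)*9 - 73 = 6 - 73 = -67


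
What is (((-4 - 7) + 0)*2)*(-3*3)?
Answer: 198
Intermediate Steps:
(((-4 - 7) + 0)*2)*(-3*3) = ((-11 + 0)*2)*(-9) = -11*2*(-9) = -22*(-9) = 198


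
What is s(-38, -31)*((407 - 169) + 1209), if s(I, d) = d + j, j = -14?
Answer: -65115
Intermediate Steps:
s(I, d) = -14 + d (s(I, d) = d - 14 = -14 + d)
s(-38, -31)*((407 - 169) + 1209) = (-14 - 31)*((407 - 169) + 1209) = -45*(238 + 1209) = -45*1447 = -65115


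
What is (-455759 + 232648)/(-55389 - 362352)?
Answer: 223111/417741 ≈ 0.53409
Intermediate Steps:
(-455759 + 232648)/(-55389 - 362352) = -223111/(-417741) = -223111*(-1/417741) = 223111/417741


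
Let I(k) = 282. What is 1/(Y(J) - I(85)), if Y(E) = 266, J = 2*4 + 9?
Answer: -1/16 ≈ -0.062500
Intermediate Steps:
J = 17 (J = 8 + 9 = 17)
1/(Y(J) - I(85)) = 1/(266 - 1*282) = 1/(266 - 282) = 1/(-16) = -1/16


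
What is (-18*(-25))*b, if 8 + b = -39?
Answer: -21150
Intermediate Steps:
b = -47 (b = -8 - 39 = -47)
(-18*(-25))*b = -18*(-25)*(-47) = 450*(-47) = -21150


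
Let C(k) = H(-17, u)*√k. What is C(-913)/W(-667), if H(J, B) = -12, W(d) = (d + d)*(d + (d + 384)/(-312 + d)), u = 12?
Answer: -979*I*√913/72559595 ≈ -0.00040768*I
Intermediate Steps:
W(d) = 2*d*(d + (384 + d)/(-312 + d)) (W(d) = (2*d)*(d + (384 + d)/(-312 + d)) = 2*d*(d + (384 + d)/(-312 + d)))
C(k) = -12*√k
C(-913)/W(-667) = (-12*I*√913)/((2*(-667)*(384 + (-667)² - 311*(-667))/(-312 - 667))) = (-12*I*√913)/((2*(-667)*(384 + 444889 + 207437)/(-979))) = (-12*I*√913)/((2*(-667)*(-1/979)*652710)) = (-12*I*√913)/(870715140/979) = -12*I*√913*(979/870715140) = -979*I*√913/72559595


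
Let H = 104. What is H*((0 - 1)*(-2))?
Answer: 208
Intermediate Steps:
H*((0 - 1)*(-2)) = 104*((0 - 1)*(-2)) = 104*(-1*(-2)) = 104*2 = 208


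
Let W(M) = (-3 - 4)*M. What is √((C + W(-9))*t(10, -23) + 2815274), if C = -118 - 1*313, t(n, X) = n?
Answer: √2811594 ≈ 1676.8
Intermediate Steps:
W(M) = -7*M
C = -431 (C = -118 - 313 = -431)
√((C + W(-9))*t(10, -23) + 2815274) = √((-431 - 7*(-9))*10 + 2815274) = √((-431 + 63)*10 + 2815274) = √(-368*10 + 2815274) = √(-3680 + 2815274) = √2811594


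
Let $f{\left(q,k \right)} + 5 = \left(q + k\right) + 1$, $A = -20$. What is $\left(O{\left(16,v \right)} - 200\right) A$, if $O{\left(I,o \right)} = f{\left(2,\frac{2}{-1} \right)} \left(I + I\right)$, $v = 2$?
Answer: $6560$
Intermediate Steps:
$f{\left(q,k \right)} = -4 + k + q$ ($f{\left(q,k \right)} = -5 + \left(\left(q + k\right) + 1\right) = -5 + \left(\left(k + q\right) + 1\right) = -5 + \left(1 + k + q\right) = -4 + k + q$)
$O{\left(I,o \right)} = - 8 I$ ($O{\left(I,o \right)} = \left(-4 + \frac{2}{-1} + 2\right) \left(I + I\right) = \left(-4 + 2 \left(-1\right) + 2\right) 2 I = \left(-4 - 2 + 2\right) 2 I = - 4 \cdot 2 I = - 8 I$)
$\left(O{\left(16,v \right)} - 200\right) A = \left(\left(-8\right) 16 - 200\right) \left(-20\right) = \left(-128 - 200\right) \left(-20\right) = \left(-328\right) \left(-20\right) = 6560$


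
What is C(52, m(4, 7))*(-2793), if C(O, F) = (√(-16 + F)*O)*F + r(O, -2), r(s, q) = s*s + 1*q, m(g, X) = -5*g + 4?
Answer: -7546686 + 9295104*I*√2 ≈ -7.5467e+6 + 1.3145e+7*I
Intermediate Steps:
m(g, X) = 4 - 5*g
r(s, q) = q + s² (r(s, q) = s² + q = q + s²)
C(O, F) = -2 + O² + F*O*√(-16 + F) (C(O, F) = (√(-16 + F)*O)*F + (-2 + O²) = (O*√(-16 + F))*F + (-2 + O²) = F*O*√(-16 + F) + (-2 + O²) = -2 + O² + F*O*√(-16 + F))
C(52, m(4, 7))*(-2793) = (-2 + 52² + (4 - 5*4)*52*√(-16 + (4 - 5*4)))*(-2793) = (-2 + 2704 + (4 - 20)*52*√(-16 + (4 - 20)))*(-2793) = (-2 + 2704 - 16*52*√(-16 - 16))*(-2793) = (-2 + 2704 - 16*52*√(-32))*(-2793) = (-2 + 2704 - 16*52*4*I*√2)*(-2793) = (-2 + 2704 - 3328*I*√2)*(-2793) = (2702 - 3328*I*√2)*(-2793) = -7546686 + 9295104*I*√2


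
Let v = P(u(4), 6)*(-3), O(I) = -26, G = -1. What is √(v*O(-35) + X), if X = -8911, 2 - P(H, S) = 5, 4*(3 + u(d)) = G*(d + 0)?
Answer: I*√9145 ≈ 95.63*I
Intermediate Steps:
u(d) = -3 - d/4 (u(d) = -3 + (-(d + 0))/4 = -3 + (-d)/4 = -3 - d/4)
P(H, S) = -3 (P(H, S) = 2 - 1*5 = 2 - 5 = -3)
v = 9 (v = -3*(-3) = 9)
√(v*O(-35) + X) = √(9*(-26) - 8911) = √(-234 - 8911) = √(-9145) = I*√9145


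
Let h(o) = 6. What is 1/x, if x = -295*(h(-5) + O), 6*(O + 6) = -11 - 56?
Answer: 6/19765 ≈ 0.00030357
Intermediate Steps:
O = -103/6 (O = -6 + (-11 - 56)/6 = -6 + (⅙)*(-67) = -6 - 67/6 = -103/6 ≈ -17.167)
x = 19765/6 (x = -295*(6 - 103/6) = -295*(-67/6) = 19765/6 ≈ 3294.2)
1/x = 1/(19765/6) = 6/19765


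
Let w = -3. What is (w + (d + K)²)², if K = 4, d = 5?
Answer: 6084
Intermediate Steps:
(w + (d + K)²)² = (-3 + (5 + 4)²)² = (-3 + 9²)² = (-3 + 81)² = 78² = 6084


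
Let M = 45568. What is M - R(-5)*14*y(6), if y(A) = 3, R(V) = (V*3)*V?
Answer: 42418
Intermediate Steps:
R(V) = 3*V² (R(V) = (3*V)*V = 3*V²)
M - R(-5)*14*y(6) = 45568 - (3*(-5)²)*14*3 = 45568 - (3*25)*14*3 = 45568 - 75*14*3 = 45568 - 1050*3 = 45568 - 1*3150 = 45568 - 3150 = 42418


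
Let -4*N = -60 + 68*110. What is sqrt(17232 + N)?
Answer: sqrt(15377) ≈ 124.00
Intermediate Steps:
N = -1855 (N = -(-60 + 68*110)/4 = -(-60 + 7480)/4 = -1/4*7420 = -1855)
sqrt(17232 + N) = sqrt(17232 - 1855) = sqrt(15377)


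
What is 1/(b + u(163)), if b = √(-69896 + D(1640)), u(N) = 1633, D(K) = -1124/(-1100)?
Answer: 449075/752560594 - 5*I*√211432309/752560594 ≈ 0.00059673 - 9.6608e-5*I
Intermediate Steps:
D(K) = 281/275 (D(K) = -1124*(-1/1100) = 281/275)
b = I*√211432309/55 (b = √(-69896 + 281/275) = √(-19221119/275) = I*√211432309/55 ≈ 264.38*I)
1/(b + u(163)) = 1/(I*√211432309/55 + 1633) = 1/(1633 + I*√211432309/55)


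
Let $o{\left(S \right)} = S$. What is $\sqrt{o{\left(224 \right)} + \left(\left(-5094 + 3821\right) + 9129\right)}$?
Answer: $4 \sqrt{505} \approx 89.889$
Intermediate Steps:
$\sqrt{o{\left(224 \right)} + \left(\left(-5094 + 3821\right) + 9129\right)} = \sqrt{224 + \left(\left(-5094 + 3821\right) + 9129\right)} = \sqrt{224 + \left(-1273 + 9129\right)} = \sqrt{224 + 7856} = \sqrt{8080} = 4 \sqrt{505}$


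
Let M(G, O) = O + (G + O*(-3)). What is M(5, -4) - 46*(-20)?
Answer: 933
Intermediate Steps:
M(G, O) = G - 2*O (M(G, O) = O + (G - 3*O) = G - 2*O)
M(5, -4) - 46*(-20) = (5 - 2*(-4)) - 46*(-20) = (5 + 8) + 920 = 13 + 920 = 933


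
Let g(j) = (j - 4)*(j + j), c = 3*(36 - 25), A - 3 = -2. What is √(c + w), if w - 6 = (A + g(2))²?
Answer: 2*√22 ≈ 9.3808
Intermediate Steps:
A = 1 (A = 3 - 2 = 1)
c = 33 (c = 3*11 = 33)
g(j) = 2*j*(-4 + j) (g(j) = (-4 + j)*(2*j) = 2*j*(-4 + j))
w = 55 (w = 6 + (1 + 2*2*(-4 + 2))² = 6 + (1 + 2*2*(-2))² = 6 + (1 - 8)² = 6 + (-7)² = 6 + 49 = 55)
√(c + w) = √(33 + 55) = √88 = 2*√22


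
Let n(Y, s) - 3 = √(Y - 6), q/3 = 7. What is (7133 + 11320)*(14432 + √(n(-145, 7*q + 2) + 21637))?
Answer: 266313696 + 18453*√(21640 + I*√151) ≈ 2.6903e+8 + 770.72*I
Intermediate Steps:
q = 21 (q = 3*7 = 21)
n(Y, s) = 3 + √(-6 + Y) (n(Y, s) = 3 + √(Y - 6) = 3 + √(-6 + Y))
(7133 + 11320)*(14432 + √(n(-145, 7*q + 2) + 21637)) = (7133 + 11320)*(14432 + √((3 + √(-6 - 145)) + 21637)) = 18453*(14432 + √((3 + √(-151)) + 21637)) = 18453*(14432 + √((3 + I*√151) + 21637)) = 18453*(14432 + √(21640 + I*√151)) = 266313696 + 18453*√(21640 + I*√151)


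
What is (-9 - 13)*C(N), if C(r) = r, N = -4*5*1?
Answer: 440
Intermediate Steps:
N = -20 (N = -20*1 = -20)
(-9 - 13)*C(N) = (-9 - 13)*(-20) = -22*(-20) = 440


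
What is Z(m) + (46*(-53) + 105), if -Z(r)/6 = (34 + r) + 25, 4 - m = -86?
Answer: -3227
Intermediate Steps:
m = 90 (m = 4 - 1*(-86) = 4 + 86 = 90)
Z(r) = -354 - 6*r (Z(r) = -6*((34 + r) + 25) = -6*(59 + r) = -354 - 6*r)
Z(m) + (46*(-53) + 105) = (-354 - 6*90) + (46*(-53) + 105) = (-354 - 540) + (-2438 + 105) = -894 - 2333 = -3227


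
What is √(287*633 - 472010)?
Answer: I*√290339 ≈ 538.83*I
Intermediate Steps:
√(287*633 - 472010) = √(181671 - 472010) = √(-290339) = I*√290339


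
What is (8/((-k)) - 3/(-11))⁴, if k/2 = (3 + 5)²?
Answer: 1874161/959512576 ≈ 0.0019532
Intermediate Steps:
k = 128 (k = 2*(3 + 5)² = 2*8² = 2*64 = 128)
(8/((-k)) - 3/(-11))⁴ = (8/((-1*128)) - 3/(-11))⁴ = (8/(-128) - 3*(-1/11))⁴ = (8*(-1/128) + 3/11)⁴ = (-1/16 + 3/11)⁴ = (37/176)⁴ = 1874161/959512576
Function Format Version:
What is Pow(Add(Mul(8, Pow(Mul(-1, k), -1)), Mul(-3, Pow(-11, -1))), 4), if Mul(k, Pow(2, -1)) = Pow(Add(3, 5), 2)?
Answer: Rational(1874161, 959512576) ≈ 0.0019532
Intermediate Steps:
k = 128 (k = Mul(2, Pow(Add(3, 5), 2)) = Mul(2, Pow(8, 2)) = Mul(2, 64) = 128)
Pow(Add(Mul(8, Pow(Mul(-1, k), -1)), Mul(-3, Pow(-11, -1))), 4) = Pow(Add(Mul(8, Pow(Mul(-1, 128), -1)), Mul(-3, Pow(-11, -1))), 4) = Pow(Add(Mul(8, Pow(-128, -1)), Mul(-3, Rational(-1, 11))), 4) = Pow(Add(Mul(8, Rational(-1, 128)), Rational(3, 11)), 4) = Pow(Add(Rational(-1, 16), Rational(3, 11)), 4) = Pow(Rational(37, 176), 4) = Rational(1874161, 959512576)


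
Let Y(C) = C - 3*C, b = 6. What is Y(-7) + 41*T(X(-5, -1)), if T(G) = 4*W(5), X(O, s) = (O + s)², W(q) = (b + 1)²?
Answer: 8050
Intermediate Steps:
W(q) = 49 (W(q) = (6 + 1)² = 7² = 49)
Y(C) = -2*C
T(G) = 196 (T(G) = 4*49 = 196)
Y(-7) + 41*T(X(-5, -1)) = -2*(-7) + 41*196 = 14 + 8036 = 8050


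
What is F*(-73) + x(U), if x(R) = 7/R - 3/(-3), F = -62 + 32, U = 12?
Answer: 26299/12 ≈ 2191.6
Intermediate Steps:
F = -30
x(R) = 1 + 7/R (x(R) = 7/R - 3*(-1/3) = 7/R + 1 = 1 + 7/R)
F*(-73) + x(U) = -30*(-73) + (7 + 12)/12 = 2190 + (1/12)*19 = 2190 + 19/12 = 26299/12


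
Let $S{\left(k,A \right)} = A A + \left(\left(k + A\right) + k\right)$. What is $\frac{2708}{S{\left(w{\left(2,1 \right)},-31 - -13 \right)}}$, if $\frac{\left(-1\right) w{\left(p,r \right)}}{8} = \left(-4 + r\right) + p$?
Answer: $\frac{1354}{161} \approx 8.4099$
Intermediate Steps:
$w{\left(p,r \right)} = 32 - 8 p - 8 r$ ($w{\left(p,r \right)} = - 8 \left(\left(-4 + r\right) + p\right) = - 8 \left(-4 + p + r\right) = 32 - 8 p - 8 r$)
$S{\left(k,A \right)} = A + A^{2} + 2 k$ ($S{\left(k,A \right)} = A^{2} + \left(\left(A + k\right) + k\right) = A^{2} + \left(A + 2 k\right) = A + A^{2} + 2 k$)
$\frac{2708}{S{\left(w{\left(2,1 \right)},-31 - -13 \right)}} = \frac{2708}{\left(-31 - -13\right) + \left(-31 - -13\right)^{2} + 2 \left(32 - 16 - 8\right)} = \frac{2708}{\left(-31 + 13\right) + \left(-31 + 13\right)^{2} + 2 \left(32 - 16 - 8\right)} = \frac{2708}{-18 + \left(-18\right)^{2} + 2 \cdot 8} = \frac{2708}{-18 + 324 + 16} = \frac{2708}{322} = 2708 \cdot \frac{1}{322} = \frac{1354}{161}$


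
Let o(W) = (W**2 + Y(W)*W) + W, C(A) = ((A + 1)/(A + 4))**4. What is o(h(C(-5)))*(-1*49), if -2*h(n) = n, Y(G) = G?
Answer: -1599360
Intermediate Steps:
C(A) = (1 + A)**4/(4 + A)**4 (C(A) = ((1 + A)/(4 + A))**4 = (1 + A)**4/(4 + A)**4)
h(n) = -n/2
o(W) = W + 2*W**2 (o(W) = (W**2 + W*W) + W = (W**2 + W**2) + W = 2*W**2 + W = W + 2*W**2)
o(h(C(-5)))*(-1*49) = ((-(1 - 5)**4/(2*(4 - 5)**4))*(1 + 2*(-(1 - 5)**4/(2*(4 - 5)**4))))*(-1*49) = ((-(-4)**4/(2*(-1)**4))*(1 + 2*(-(-4)**4/(2*(-1)**4))))*(-49) = ((-128)*(1 + 2*(-128)))*(-49) = ((-1/2*256)*(1 + 2*(-1/2*256)))*(-49) = -128*(1 + 2*(-128))*(-49) = -128*(1 - 256)*(-49) = -128*(-255)*(-49) = 32640*(-49) = -1599360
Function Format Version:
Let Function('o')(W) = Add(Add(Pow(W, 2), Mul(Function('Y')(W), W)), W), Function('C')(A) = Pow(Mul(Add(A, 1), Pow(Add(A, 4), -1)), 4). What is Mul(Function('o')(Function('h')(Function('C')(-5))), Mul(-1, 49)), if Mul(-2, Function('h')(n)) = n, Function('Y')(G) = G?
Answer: -1599360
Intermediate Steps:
Function('C')(A) = Mul(Pow(Add(1, A), 4), Pow(Add(4, A), -4)) (Function('C')(A) = Pow(Mul(Add(1, A), Pow(Add(4, A), -1)), 4) = Pow(Mul(Pow(Add(4, A), -1), Add(1, A)), 4) = Mul(Pow(Add(1, A), 4), Pow(Add(4, A), -4)))
Function('h')(n) = Mul(Rational(-1, 2), n)
Function('o')(W) = Add(W, Mul(2, Pow(W, 2))) (Function('o')(W) = Add(Add(Pow(W, 2), Mul(W, W)), W) = Add(Add(Pow(W, 2), Pow(W, 2)), W) = Add(Mul(2, Pow(W, 2)), W) = Add(W, Mul(2, Pow(W, 2))))
Mul(Function('o')(Function('h')(Function('C')(-5))), Mul(-1, 49)) = Mul(Mul(Mul(Rational(-1, 2), Mul(Pow(Add(1, -5), 4), Pow(Add(4, -5), -4))), Add(1, Mul(2, Mul(Rational(-1, 2), Mul(Pow(Add(1, -5), 4), Pow(Add(4, -5), -4)))))), Mul(-1, 49)) = Mul(Mul(Mul(Rational(-1, 2), Mul(Pow(-4, 4), Pow(-1, -4))), Add(1, Mul(2, Mul(Rational(-1, 2), Mul(Pow(-4, 4), Pow(-1, -4)))))), -49) = Mul(Mul(Mul(Rational(-1, 2), Mul(256, 1)), Add(1, Mul(2, Mul(Rational(-1, 2), Mul(256, 1))))), -49) = Mul(Mul(Mul(Rational(-1, 2), 256), Add(1, Mul(2, Mul(Rational(-1, 2), 256)))), -49) = Mul(Mul(-128, Add(1, Mul(2, -128))), -49) = Mul(Mul(-128, Add(1, -256)), -49) = Mul(Mul(-128, -255), -49) = Mul(32640, -49) = -1599360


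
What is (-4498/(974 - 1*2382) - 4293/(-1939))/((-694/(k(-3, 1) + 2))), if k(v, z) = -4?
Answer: 7383083/473674432 ≈ 0.015587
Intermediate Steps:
(-4498/(974 - 1*2382) - 4293/(-1939))/((-694/(k(-3, 1) + 2))) = (-4498/(974 - 1*2382) - 4293/(-1939))/((-694/(-4 + 2))) = (-4498/(974 - 2382) - 4293*(-1/1939))/((-694/(-2))) = (-4498/(-1408) + 4293/1939)/((-694*(-½))) = (-4498*(-1/1408) + 4293/1939)/347 = (2249/704 + 4293/1939)*(1/347) = (7383083/1365056)*(1/347) = 7383083/473674432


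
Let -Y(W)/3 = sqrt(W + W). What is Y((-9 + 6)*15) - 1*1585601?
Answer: -1585601 - 9*I*sqrt(10) ≈ -1.5856e+6 - 28.461*I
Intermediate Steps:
Y(W) = -3*sqrt(2)*sqrt(W) (Y(W) = -3*sqrt(W + W) = -3*sqrt(2)*sqrt(W))
Y((-9 + 6)*15) - 1*1585601 = -3*sqrt(2)*sqrt((-9 + 6)*15) - 1*1585601 = -3*sqrt(2)*sqrt(-3*15) - 1585601 = -3*sqrt(2)*sqrt(-45) - 1585601 = -3*sqrt(2)*3*I*sqrt(5) - 1585601 = -9*I*sqrt(10) - 1585601 = -1585601 - 9*I*sqrt(10)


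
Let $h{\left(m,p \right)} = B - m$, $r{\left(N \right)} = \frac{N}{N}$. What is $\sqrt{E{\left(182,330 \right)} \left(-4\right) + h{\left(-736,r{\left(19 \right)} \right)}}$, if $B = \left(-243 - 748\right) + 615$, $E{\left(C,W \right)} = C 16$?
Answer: $2 i \sqrt{2822} \approx 106.24 i$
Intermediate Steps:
$E{\left(C,W \right)} = 16 C$
$r{\left(N \right)} = 1$
$B = -376$ ($B = -991 + 615 = -376$)
$h{\left(m,p \right)} = -376 - m$
$\sqrt{E{\left(182,330 \right)} \left(-4\right) + h{\left(-736,r{\left(19 \right)} \right)}} = \sqrt{16 \cdot 182 \left(-4\right) - -360} = \sqrt{2912 \left(-4\right) + \left(-376 + 736\right)} = \sqrt{-11648 + 360} = \sqrt{-11288} = 2 i \sqrt{2822}$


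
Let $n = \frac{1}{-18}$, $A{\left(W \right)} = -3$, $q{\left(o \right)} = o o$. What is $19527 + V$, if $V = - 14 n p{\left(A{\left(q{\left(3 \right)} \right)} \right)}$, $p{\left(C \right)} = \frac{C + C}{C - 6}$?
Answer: $\frac{527243}{27} \approx 19528.0$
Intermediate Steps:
$q{\left(o \right)} = o^{2}$
$n = - \frac{1}{18} \approx -0.055556$
$p{\left(C \right)} = \frac{2 C}{-6 + C}$
$V = \frac{14}{27}$ ($V = \left(-14\right) \left(- \frac{1}{18}\right) 2 \left(-3\right) \frac{1}{-6 - 3} = \frac{7 \cdot 2 \left(-3\right) \frac{1}{-9}}{9} = \frac{7 \cdot 2 \left(-3\right) \left(- \frac{1}{9}\right)}{9} = \frac{7}{9} \cdot \frac{2}{3} = \frac{14}{27} \approx 0.51852$)
$19527 + V = 19527 + \frac{14}{27} = \frac{527243}{27}$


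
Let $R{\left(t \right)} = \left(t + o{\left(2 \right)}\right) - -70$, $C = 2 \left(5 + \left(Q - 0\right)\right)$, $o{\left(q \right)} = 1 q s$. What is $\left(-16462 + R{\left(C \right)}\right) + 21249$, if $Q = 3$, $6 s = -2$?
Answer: $\frac{14617}{3} \approx 4872.3$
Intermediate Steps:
$s = - \frac{1}{3}$ ($s = \frac{1}{6} \left(-2\right) = - \frac{1}{3} \approx -0.33333$)
$o{\left(q \right)} = - \frac{q}{3}$ ($o{\left(q \right)} = 1 q \left(- \frac{1}{3}\right) = q \left(- \frac{1}{3}\right) = - \frac{q}{3}$)
$C = 16$ ($C = 2 \left(5 + \left(3 - 0\right)\right) = 2 \left(5 + \left(3 + 0\right)\right) = 2 \left(5 + 3\right) = 2 \cdot 8 = 16$)
$R{\left(t \right)} = \frac{208}{3} + t$ ($R{\left(t \right)} = \left(t - \frac{2}{3}\right) - -70 = \left(t - \frac{2}{3}\right) + 70 = \left(- \frac{2}{3} + t\right) + 70 = \frac{208}{3} + t$)
$\left(-16462 + R{\left(C \right)}\right) + 21249 = \left(-16462 + \left(\frac{208}{3} + 16\right)\right) + 21249 = \left(-16462 + \frac{256}{3}\right) + 21249 = - \frac{49130}{3} + 21249 = \frac{14617}{3}$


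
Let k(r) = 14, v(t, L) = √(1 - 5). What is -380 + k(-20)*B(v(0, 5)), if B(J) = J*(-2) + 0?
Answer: -380 - 56*I ≈ -380.0 - 56.0*I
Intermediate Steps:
v(t, L) = 2*I (v(t, L) = √(-4) = 2*I)
B(J) = -2*J (B(J) = -2*J + 0 = -2*J)
-380 + k(-20)*B(v(0, 5)) = -380 + 14*(-4*I) = -380 - 56*I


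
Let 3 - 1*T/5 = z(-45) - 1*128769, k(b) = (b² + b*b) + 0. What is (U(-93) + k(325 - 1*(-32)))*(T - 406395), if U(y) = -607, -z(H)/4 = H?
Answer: 60156350415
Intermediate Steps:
z(H) = -4*H
k(b) = 2*b² (k(b) = (b² + b²) + 0 = 2*b² + 0 = 2*b²)
T = 642960 (T = 15 - 5*(-4*(-45) - 1*128769) = 15 - 5*(180 - 128769) = 15 - 5*(-128589) = 15 + 642945 = 642960)
(U(-93) + k(325 - 1*(-32)))*(T - 406395) = (-607 + 2*(325 - 1*(-32))²)*(642960 - 406395) = (-607 + 2*(325 + 32)²)*236565 = (-607 + 2*357²)*236565 = (-607 + 2*127449)*236565 = (-607 + 254898)*236565 = 254291*236565 = 60156350415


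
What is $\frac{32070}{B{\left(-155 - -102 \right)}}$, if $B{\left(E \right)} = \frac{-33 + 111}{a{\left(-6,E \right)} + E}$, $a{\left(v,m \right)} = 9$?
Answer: $- \frac{235180}{13} \approx -18091.0$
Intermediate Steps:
$B{\left(E \right)} = \frac{78}{9 + E}$ ($B{\left(E \right)} = \frac{-33 + 111}{9 + E} = \frac{78}{9 + E}$)
$\frac{32070}{B{\left(-155 - -102 \right)}} = \frac{32070}{78 \frac{1}{9 - 53}} = \frac{32070}{78 \frac{1}{-44}} = \frac{32070}{78 \left(- \frac{1}{44}\right)} = \frac{32070}{- \frac{39}{22}} = 32070 \left(- \frac{22}{39}\right) = - \frac{235180}{13}$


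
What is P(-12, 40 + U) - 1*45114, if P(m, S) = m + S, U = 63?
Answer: -45023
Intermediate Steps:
P(m, S) = S + m
P(-12, 40 + U) - 1*45114 = ((40 + 63) - 12) - 1*45114 = (103 - 12) - 45114 = 91 - 45114 = -45023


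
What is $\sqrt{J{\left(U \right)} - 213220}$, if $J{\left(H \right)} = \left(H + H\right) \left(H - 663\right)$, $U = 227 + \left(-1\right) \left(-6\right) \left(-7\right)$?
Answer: $8 i \sqrt{6095} \approx 624.56 i$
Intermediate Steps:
$U = 185$ ($U = 227 + 6 \left(-7\right) = 227 - 42 = 185$)
$J{\left(H \right)} = 2 H \left(-663 + H\right)$
$\sqrt{J{\left(U \right)} - 213220} = \sqrt{2 \cdot 185 \left(-663 + 185\right) - 213220} = \sqrt{2 \cdot 185 \left(-478\right) - 213220} = \sqrt{-176860 - 213220} = \sqrt{-390080} = 8 i \sqrt{6095}$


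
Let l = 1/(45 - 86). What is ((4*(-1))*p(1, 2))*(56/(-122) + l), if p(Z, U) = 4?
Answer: 19344/2501 ≈ 7.7345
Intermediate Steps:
l = -1/41 (l = 1/(-41) = -1/41 ≈ -0.024390)
((4*(-1))*p(1, 2))*(56/(-122) + l) = ((4*(-1))*4)*(56/(-122) - 1/41) = (-4*4)*(56*(-1/122) - 1/41) = -16*(-28/61 - 1/41) = -16*(-1209/2501) = 19344/2501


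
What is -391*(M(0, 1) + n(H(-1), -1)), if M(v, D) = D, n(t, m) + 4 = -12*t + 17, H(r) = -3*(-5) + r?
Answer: 60214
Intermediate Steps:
H(r) = 15 + r
n(t, m) = 13 - 12*t (n(t, m) = -4 + (-12*t + 17) = -4 + (17 - 12*t) = 13 - 12*t)
-391*(M(0, 1) + n(H(-1), -1)) = -391*(1 + (13 - 12*(15 - 1))) = -391*(1 + (13 - 12*14)) = -391*(1 + (13 - 168)) = -391*(1 - 155) = -391*(-154) = 60214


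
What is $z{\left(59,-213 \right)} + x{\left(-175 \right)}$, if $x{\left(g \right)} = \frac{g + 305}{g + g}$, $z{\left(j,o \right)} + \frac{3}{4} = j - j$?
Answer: $- \frac{157}{140} \approx -1.1214$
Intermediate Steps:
$z{\left(j,o \right)} = - \frac{3}{4}$ ($z{\left(j,o \right)} = - \frac{3}{4} + \left(j - j\right) = - \frac{3}{4} + 0 = - \frac{3}{4}$)
$x{\left(g \right)} = \frac{305 + g}{2 g}$
$z{\left(59,-213 \right)} + x{\left(-175 \right)} = - \frac{3}{4} + \frac{305 - 175}{2 \left(-175\right)} = - \frac{3}{4} + \frac{1}{2} \left(- \frac{1}{175}\right) 130 = - \frac{3}{4} - \frac{13}{35} = - \frac{157}{140}$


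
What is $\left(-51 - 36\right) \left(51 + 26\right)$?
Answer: $-6699$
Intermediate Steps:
$\left(-51 - 36\right) \left(51 + 26\right) = \left(-87\right) 77 = -6699$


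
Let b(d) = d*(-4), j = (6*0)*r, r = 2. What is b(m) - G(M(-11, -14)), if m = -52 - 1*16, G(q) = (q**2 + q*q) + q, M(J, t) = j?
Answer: 272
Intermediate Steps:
j = 0 (j = (6*0)*2 = 0*2 = 0)
M(J, t) = 0
G(q) = q + 2*q**2 (G(q) = (q**2 + q**2) + q = 2*q**2 + q = q + 2*q**2)
m = -68 (m = -52 - 16 = -68)
b(d) = -4*d
b(m) - G(M(-11, -14)) = -4*(-68) - 0*(1 + 2*0) = 272 - 0*(1 + 0) = 272 - 0 = 272 - 1*0 = 272 + 0 = 272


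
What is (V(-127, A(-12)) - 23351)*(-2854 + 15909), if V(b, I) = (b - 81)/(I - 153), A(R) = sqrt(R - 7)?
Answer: -1785386799805/5857 + 678860*I*sqrt(19)/5857 ≈ -3.0483e+8 + 505.22*I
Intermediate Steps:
A(R) = sqrt(-7 + R)
V(b, I) = (-81 + b)/(-153 + I)
(V(-127, A(-12)) - 23351)*(-2854 + 15909) = ((-81 - 127)/(-153 + sqrt(-7 - 12)) - 23351)*(-2854 + 15909) = (-208/(-153 + sqrt(-19)) - 23351)*13055 = (-208/(-153 + I*sqrt(19)) - 23351)*13055 = (-23351 - 208/(-153 + I*sqrt(19)))*13055 = -304847305 - 2715440/(-153 + I*sqrt(19))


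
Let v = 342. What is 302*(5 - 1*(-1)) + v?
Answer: 2154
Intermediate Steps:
302*(5 - 1*(-1)) + v = 302*(5 - 1*(-1)) + 342 = 302*(5 + 1) + 342 = 302*6 + 342 = 1812 + 342 = 2154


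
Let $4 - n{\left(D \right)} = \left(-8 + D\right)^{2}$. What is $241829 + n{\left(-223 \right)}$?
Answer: $188472$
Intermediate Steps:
$n{\left(D \right)} = 4 - \left(-8 + D\right)^{2}$
$241829 + n{\left(-223 \right)} = 241829 + \left(4 - \left(-8 - 223\right)^{2}\right) = 241829 + \left(4 - \left(-231\right)^{2}\right) = 241829 + \left(4 - 53361\right) = 241829 - 53357 = 188472$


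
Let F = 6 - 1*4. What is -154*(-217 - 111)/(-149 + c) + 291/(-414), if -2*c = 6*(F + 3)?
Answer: -42601/138 ≈ -308.70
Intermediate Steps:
F = 2 (F = 6 - 4 = 2)
c = -15 (c = -3*(2 + 3) = -3*5 = -1/2*30 = -15)
-154*(-217 - 111)/(-149 + c) + 291/(-414) = -154*(-217 - 111)/(-149 - 15) + 291/(-414) = -154/((-164/(-328))) + 291*(-1/414) = -154/((-164*(-1/328))) - 97/138 = -154/1/2 - 97/138 = -154*2 - 97/138 = -308 - 97/138 = -42601/138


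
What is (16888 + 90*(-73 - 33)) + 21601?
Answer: 28949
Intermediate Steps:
(16888 + 90*(-73 - 33)) + 21601 = (16888 + 90*(-106)) + 21601 = (16888 - 9540) + 21601 = 7348 + 21601 = 28949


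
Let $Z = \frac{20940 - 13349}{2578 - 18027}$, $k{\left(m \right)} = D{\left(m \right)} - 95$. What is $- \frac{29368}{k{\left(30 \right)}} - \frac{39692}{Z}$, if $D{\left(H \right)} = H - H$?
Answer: $\frac{58477094748}{721145} \approx 81089.0$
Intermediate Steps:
$D{\left(H \right)} = 0$
$k{\left(m \right)} = -95$ ($k{\left(m \right)} = 0 - 95 = -95$)
$Z = - \frac{7591}{15449}$ ($Z = \frac{7591}{-15449} = 7591 \left(- \frac{1}{15449}\right) = - \frac{7591}{15449} \approx -0.49136$)
$- \frac{29368}{k{\left(30 \right)}} - \frac{39692}{Z} = - \frac{29368}{-95} - \frac{39692}{- \frac{7591}{15449}} = \left(-29368\right) \left(- \frac{1}{95}\right) - - \frac{613201708}{7591} = \frac{29368}{95} + \frac{613201708}{7591} = \frac{58477094748}{721145}$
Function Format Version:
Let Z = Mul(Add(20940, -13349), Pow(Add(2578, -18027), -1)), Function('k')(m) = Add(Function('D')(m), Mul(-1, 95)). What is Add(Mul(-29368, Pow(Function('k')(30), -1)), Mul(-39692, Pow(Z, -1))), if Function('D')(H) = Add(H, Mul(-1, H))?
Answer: Rational(58477094748, 721145) ≈ 81089.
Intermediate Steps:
Function('D')(H) = 0
Function('k')(m) = -95 (Function('k')(m) = Add(0, Mul(-1, 95)) = Add(0, -95) = -95)
Z = Rational(-7591, 15449) (Z = Mul(7591, Pow(-15449, -1)) = Mul(7591, Rational(-1, 15449)) = Rational(-7591, 15449) ≈ -0.49136)
Add(Mul(-29368, Pow(Function('k')(30), -1)), Mul(-39692, Pow(Z, -1))) = Add(Mul(-29368, Pow(-95, -1)), Mul(-39692, Pow(Rational(-7591, 15449), -1))) = Add(Mul(-29368, Rational(-1, 95)), Mul(-39692, Rational(-15449, 7591))) = Add(Rational(29368, 95), Rational(613201708, 7591)) = Rational(58477094748, 721145)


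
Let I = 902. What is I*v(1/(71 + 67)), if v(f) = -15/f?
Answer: -1867140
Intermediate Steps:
I*v(1/(71 + 67)) = 902*(-15/(1/(71 + 67))) = 902*(-15/(1/138)) = 902*(-15/1/138) = 902*(-15*138) = 902*(-2070) = -1867140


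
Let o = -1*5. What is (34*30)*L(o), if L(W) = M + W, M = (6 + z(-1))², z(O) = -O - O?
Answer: 60180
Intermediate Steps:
o = -5
z(O) = -2*O
M = 64 (M = (6 - 2*(-1))² = (6 + 2)² = 8² = 64)
L(W) = 64 + W
(34*30)*L(o) = (34*30)*(64 - 5) = 1020*59 = 60180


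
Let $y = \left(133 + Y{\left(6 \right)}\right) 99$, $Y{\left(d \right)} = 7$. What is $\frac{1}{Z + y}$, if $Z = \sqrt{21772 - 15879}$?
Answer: $\frac{13860}{192093707} - \frac{\sqrt{5893}}{192093707} \approx 7.1753 \cdot 10^{-5}$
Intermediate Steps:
$Z = \sqrt{5893} \approx 76.766$
$y = 13860$ ($y = \left(133 + 7\right) 99 = 140 \cdot 99 = 13860$)
$\frac{1}{Z + y} = \frac{1}{\sqrt{5893} + 13860} = \frac{1}{13860 + \sqrt{5893}}$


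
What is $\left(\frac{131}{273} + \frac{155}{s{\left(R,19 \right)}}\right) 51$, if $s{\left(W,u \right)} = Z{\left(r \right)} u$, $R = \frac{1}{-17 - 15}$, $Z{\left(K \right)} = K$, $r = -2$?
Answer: $- \frac{634729}{3458} \approx -183.55$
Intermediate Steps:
$R = - \frac{1}{32}$ ($R = \frac{1}{-32} = - \frac{1}{32} \approx -0.03125$)
$s{\left(W,u \right)} = - 2 u$
$\left(\frac{131}{273} + \frac{155}{s{\left(R,19 \right)}}\right) 51 = \left(\frac{131}{273} + \frac{155}{\left(-2\right) 19}\right) 51 = \left(131 \cdot \frac{1}{273} + \frac{155}{-38}\right) 51 = \left(\frac{131}{273} + 155 \left(- \frac{1}{38}\right)\right) 51 = \left(\frac{131}{273} - \frac{155}{38}\right) 51 = \left(- \frac{37337}{10374}\right) 51 = - \frac{634729}{3458}$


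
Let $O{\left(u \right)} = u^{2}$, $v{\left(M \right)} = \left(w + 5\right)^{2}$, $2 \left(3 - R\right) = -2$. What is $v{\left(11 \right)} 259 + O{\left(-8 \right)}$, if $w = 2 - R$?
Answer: $2395$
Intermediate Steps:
$R = 4$ ($R = 3 - -1 = 3 + 1 = 4$)
$w = -2$ ($w = 2 - 4 = -2$)
$v{\left(M \right)} = 9$ ($v{\left(M \right)} = \left(-2 + 5\right)^{2} = 3^{2} = 9$)
$v{\left(11 \right)} 259 + O{\left(-8 \right)} = 9 \cdot 259 + \left(-8\right)^{2} = 2331 + 64 = 2395$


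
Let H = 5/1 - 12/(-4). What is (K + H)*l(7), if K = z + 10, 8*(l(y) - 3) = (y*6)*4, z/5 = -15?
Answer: -1368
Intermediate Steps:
z = -75 (z = 5*(-15) = -75)
H = 8 (H = 5*1 - 12*(-¼) = 5 + 3 = 8)
l(y) = 3 + 3*y (l(y) = 3 + ((y*6)*4)/8 = 3 + ((6*y)*4)/8 = 3 + (24*y)/8 = 3 + 3*y)
K = -65 (K = -75 + 10 = -65)
(K + H)*l(7) = (-65 + 8)*(3 + 3*7) = -57*(3 + 21) = -57*24 = -1368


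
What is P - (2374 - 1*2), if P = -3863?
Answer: -6235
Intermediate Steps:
P - (2374 - 1*2) = -3863 - (2374 - 1*2) = -3863 - (2374 - 2) = -3863 - 1*2372 = -3863 - 2372 = -6235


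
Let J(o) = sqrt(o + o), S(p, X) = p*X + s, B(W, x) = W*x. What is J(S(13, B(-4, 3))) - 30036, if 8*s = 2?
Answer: -30036 + I*sqrt(1246)/2 ≈ -30036.0 + 17.649*I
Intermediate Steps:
s = 1/4 (s = (1/8)*2 = 1/4 ≈ 0.25000)
S(p, X) = 1/4 + X*p (S(p, X) = p*X + 1/4 = X*p + 1/4 = 1/4 + X*p)
J(o) = sqrt(2)*sqrt(o) (J(o) = sqrt(2*o) = sqrt(2)*sqrt(o))
J(S(13, B(-4, 3))) - 30036 = sqrt(2)*sqrt(1/4 - 4*3*13) - 30036 = sqrt(2)*sqrt(1/4 - 12*13) - 30036 = sqrt(2)*sqrt(1/4 - 156) - 30036 = sqrt(2)*sqrt(-623/4) - 30036 = sqrt(2)*(I*sqrt(623)/2) - 30036 = I*sqrt(1246)/2 - 30036 = -30036 + I*sqrt(1246)/2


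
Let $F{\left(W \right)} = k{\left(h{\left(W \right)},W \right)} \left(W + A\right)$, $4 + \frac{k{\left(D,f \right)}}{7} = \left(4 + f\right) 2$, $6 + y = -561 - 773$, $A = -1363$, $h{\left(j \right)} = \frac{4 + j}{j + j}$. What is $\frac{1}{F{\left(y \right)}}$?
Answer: $\frac{1}{50632596} \approx 1.975 \cdot 10^{-8}$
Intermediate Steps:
$h{\left(j \right)} = \frac{4 + j}{2 j}$
$y = -1340$ ($y = -6 - 1334 = -1340$)
$k{\left(D,f \right)} = 28 + 14 f$ ($k{\left(D,f \right)} = -28 + 7 \left(4 + f\right) 2 = -28 + 7 \left(8 + 2 f\right) = -28 + \left(56 + 14 f\right) = 28 + 14 f$)
$F{\left(W \right)} = \left(-1363 + W\right) \left(28 + 14 W\right)$ ($F{\left(W \right)} = \left(28 + 14 W\right) \left(W - 1363\right) = \left(28 + 14 W\right) \left(-1363 + W\right) = \left(-1363 + W\right) \left(28 + 14 W\right)$)
$\frac{1}{F{\left(y \right)}} = \frac{1}{14 \left(-1363 - 1340\right) \left(2 - 1340\right)} = \frac{1}{14 \left(-2703\right) \left(-1338\right)} = \frac{1}{50632596}$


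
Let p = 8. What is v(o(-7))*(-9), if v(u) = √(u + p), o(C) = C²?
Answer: -9*√57 ≈ -67.948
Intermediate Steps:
v(u) = √(8 + u) (v(u) = √(u + 8) = √(8 + u))
v(o(-7))*(-9) = √(8 + (-7)²)*(-9) = √(8 + 49)*(-9) = √57*(-9) = -9*√57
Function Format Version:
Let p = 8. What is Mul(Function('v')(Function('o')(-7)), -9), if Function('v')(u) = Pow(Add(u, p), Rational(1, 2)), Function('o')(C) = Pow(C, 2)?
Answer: Mul(-9, Pow(57, Rational(1, 2))) ≈ -67.948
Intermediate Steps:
Function('v')(u) = Pow(Add(8, u), Rational(1, 2)) (Function('v')(u) = Pow(Add(u, 8), Rational(1, 2)) = Pow(Add(8, u), Rational(1, 2)))
Mul(Function('v')(Function('o')(-7)), -9) = Mul(Pow(Add(8, Pow(-7, 2)), Rational(1, 2)), -9) = Mul(Pow(Add(8, 49), Rational(1, 2)), -9) = Mul(Pow(57, Rational(1, 2)), -9) = Mul(-9, Pow(57, Rational(1, 2)))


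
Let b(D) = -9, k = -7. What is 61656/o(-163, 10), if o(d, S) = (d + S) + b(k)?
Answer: -10276/27 ≈ -380.59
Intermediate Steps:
o(d, S) = -9 + S + d (o(d, S) = (d + S) - 9 = (S + d) - 9 = -9 + S + d)
61656/o(-163, 10) = 61656/(-9 + 10 - 163) = 61656/(-162) = 61656*(-1/162) = -10276/27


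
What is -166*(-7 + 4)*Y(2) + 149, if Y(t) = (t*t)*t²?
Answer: 8117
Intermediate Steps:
Y(t) = t⁴ (Y(t) = t²*t² = t⁴)
-166*(-7 + 4)*Y(2) + 149 = -166*(-7 + 4)*2⁴ + 149 = -(-498)*16 + 149 = -166*(-48) + 149 = 7968 + 149 = 8117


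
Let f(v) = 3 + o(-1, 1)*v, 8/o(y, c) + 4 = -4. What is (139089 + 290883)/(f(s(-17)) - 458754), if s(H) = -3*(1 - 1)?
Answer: -143324/152917 ≈ -0.93727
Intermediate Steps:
o(y, c) = -1 (o(y, c) = 8/(-4 - 4) = 8/(-8) = 8*(-⅛) = -1)
s(H) = 0 (s(H) = -3*0 = 0)
f(v) = 3 - v
(139089 + 290883)/(f(s(-17)) - 458754) = (139089 + 290883)/((3 - 1*0) - 458754) = 429972/((3 + 0) - 458754) = 429972/(3 - 458754) = 429972/(-458751) = 429972*(-1/458751) = -143324/152917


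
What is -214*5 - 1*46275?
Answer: -47345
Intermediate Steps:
-214*5 - 1*46275 = -1070 - 46275 = -47345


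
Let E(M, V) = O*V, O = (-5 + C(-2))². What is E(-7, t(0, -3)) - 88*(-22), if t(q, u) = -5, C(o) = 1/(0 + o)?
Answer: 7139/4 ≈ 1784.8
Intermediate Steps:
C(o) = 1/o
O = 121/4 (O = (-5 + 1/(-2))² = (-5 - ½)² = (-11/2)² = 121/4 ≈ 30.250)
E(M, V) = 121*V/4
E(-7, t(0, -3)) - 88*(-22) = (121/4)*(-5) - 88*(-22) = -605/4 + 1936 = 7139/4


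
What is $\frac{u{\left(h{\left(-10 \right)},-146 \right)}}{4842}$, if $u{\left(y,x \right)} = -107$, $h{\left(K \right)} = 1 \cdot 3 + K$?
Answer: $- \frac{107}{4842} \approx -0.022098$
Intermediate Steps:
$h{\left(K \right)} = 3 + K$
$\frac{u{\left(h{\left(-10 \right)},-146 \right)}}{4842} = - \frac{107}{4842}$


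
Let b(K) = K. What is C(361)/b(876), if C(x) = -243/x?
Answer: -81/105412 ≈ -0.00076841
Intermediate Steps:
C(361)/b(876) = -243/361/876 = -243*1/361*(1/876) = -243/361*1/876 = -81/105412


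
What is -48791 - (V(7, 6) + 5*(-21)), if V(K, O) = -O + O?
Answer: -48686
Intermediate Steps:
V(K, O) = 0
-48791 - (V(7, 6) + 5*(-21)) = -48791 - (0 + 5*(-21)) = -48791 - (0 - 105) = -48791 - 1*(-105) = -48791 + 105 = -48686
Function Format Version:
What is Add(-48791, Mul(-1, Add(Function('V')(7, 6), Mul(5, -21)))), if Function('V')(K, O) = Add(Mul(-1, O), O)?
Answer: -48686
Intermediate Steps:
Function('V')(K, O) = 0
Add(-48791, Mul(-1, Add(Function('V')(7, 6), Mul(5, -21)))) = Add(-48791, Mul(-1, Add(0, Mul(5, -21)))) = Add(-48791, Mul(-1, Add(0, -105))) = Add(-48791, Mul(-1, -105)) = Add(-48791, 105) = -48686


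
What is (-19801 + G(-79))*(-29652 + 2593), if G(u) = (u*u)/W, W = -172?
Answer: 92325659767/172 ≈ 5.3678e+8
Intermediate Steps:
G(u) = -u²/172 (G(u) = (u*u)/(-172) = u²*(-1/172) = -u²/172)
(-19801 + G(-79))*(-29652 + 2593) = (-19801 - 1/172*(-79)²)*(-29652 + 2593) = (-19801 - 1/172*6241)*(-27059) = (-19801 - 6241/172)*(-27059) = -3412013/172*(-27059) = 92325659767/172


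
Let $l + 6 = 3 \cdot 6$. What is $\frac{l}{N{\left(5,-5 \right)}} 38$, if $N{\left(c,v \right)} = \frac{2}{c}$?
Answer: $1140$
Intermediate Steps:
$l = 12$ ($l = -6 + 3 \cdot 6 = -6 + 18 = 12$)
$\frac{l}{N{\left(5,-5 \right)}} 38 = \frac{12}{2 \cdot \frac{1}{5}} \cdot 38 = \frac{12}{\frac{2}{5}} \cdot 38 = 12 \cdot \frac{5}{2} \cdot 38 = 30 \cdot 38 = 1140$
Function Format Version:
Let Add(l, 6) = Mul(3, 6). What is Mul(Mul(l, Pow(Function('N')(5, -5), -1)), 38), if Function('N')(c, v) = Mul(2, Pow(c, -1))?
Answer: 1140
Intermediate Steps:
l = 12 (l = Add(-6, Mul(3, 6)) = Add(-6, 18) = 12)
Mul(Mul(l, Pow(Function('N')(5, -5), -1)), 38) = Mul(Mul(12, Pow(Mul(2, Pow(5, -1)), -1)), 38) = Mul(Mul(12, Pow(Mul(2, Rational(1, 5)), -1)), 38) = Mul(Mul(12, Pow(Rational(2, 5), -1)), 38) = Mul(Mul(12, Rational(5, 2)), 38) = Mul(30, 38) = 1140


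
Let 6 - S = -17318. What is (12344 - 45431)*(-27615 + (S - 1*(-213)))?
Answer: 333450786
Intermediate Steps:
S = 17324 (S = 6 - 1*(-17318) = 6 + 17318 = 17324)
(12344 - 45431)*(-27615 + (S - 1*(-213))) = (12344 - 45431)*(-27615 + (17324 - 1*(-213))) = -33087*(-27615 + (17324 + 213)) = -33087*(-27615 + 17537) = -33087*(-10078) = 333450786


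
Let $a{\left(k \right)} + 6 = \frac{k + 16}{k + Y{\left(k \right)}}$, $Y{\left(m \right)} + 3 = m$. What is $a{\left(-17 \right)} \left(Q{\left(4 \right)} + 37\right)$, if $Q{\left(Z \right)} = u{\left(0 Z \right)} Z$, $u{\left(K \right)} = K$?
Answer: $-221$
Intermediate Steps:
$Q{\left(Z \right)} = 0$ ($Q{\left(Z \right)} = 0 Z Z = 0 Z = 0$)
$Y{\left(m \right)} = -3 + m$
$a{\left(k \right)} = -6 + \frac{16 + k}{-3 + 2 k}$ ($a{\left(k \right)} = -6 + \frac{k + 16}{k + \left(-3 + k\right)} = -6 + \frac{16 + k}{-3 + 2 k}$)
$a{\left(-17 \right)} \left(Q{\left(4 \right)} + 37\right) = \frac{34 - -187}{-3 + 2 \left(-17\right)} \left(0 + 37\right) = \frac{34 + 187}{-3 - 34} \cdot 37 = \frac{1}{-37} \cdot 221 \cdot 37 = \left(- \frac{1}{37}\right) 221 \cdot 37 = \left(- \frac{221}{37}\right) 37 = -221$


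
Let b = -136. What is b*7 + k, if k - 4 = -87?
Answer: -1035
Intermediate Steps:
k = -83 (k = 4 - 87 = -83)
b*7 + k = -136*7 - 83 = -952 - 83 = -1035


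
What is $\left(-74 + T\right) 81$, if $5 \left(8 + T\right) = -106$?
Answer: $- \frac{41796}{5} \approx -8359.2$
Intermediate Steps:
$T = - \frac{146}{5}$ ($T = -8 + \frac{1}{5} \left(-106\right) = -8 - \frac{106}{5} = - \frac{146}{5} \approx -29.2$)
$\left(-74 + T\right) 81 = \left(-74 - \frac{146}{5}\right) 81 = \left(- \frac{516}{5}\right) 81 = - \frac{41796}{5}$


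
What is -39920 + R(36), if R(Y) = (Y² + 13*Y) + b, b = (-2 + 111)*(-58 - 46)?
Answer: -49492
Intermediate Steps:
b = -11336 (b = 109*(-104) = -11336)
R(Y) = -11336 + Y² + 13*Y (R(Y) = (Y² + 13*Y) - 11336 = -11336 + Y² + 13*Y)
-39920 + R(36) = -39920 + (-11336 + 36² + 13*36) = -39920 + (-11336 + 1296 + 468) = -39920 - 9572 = -49492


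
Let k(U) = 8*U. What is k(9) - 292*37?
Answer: -10732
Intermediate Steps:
k(9) - 292*37 = 8*9 - 292*37 = 72 - 10804 = -10732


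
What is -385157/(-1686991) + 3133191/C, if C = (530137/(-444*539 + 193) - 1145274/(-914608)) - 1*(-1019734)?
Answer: 620946296265372658138819/188115943599746681491121 ≈ 3.3009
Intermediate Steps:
C = 111509749370178431/109351904392 (C = (530137/(-239316 + 193) - 1145274*(-1/914608)) + 1019734 = (530137/(-239123) + 572637/457304) + 1019734 = (530137*(-1/239123) + 572637/457304) + 1019734 = (-530137/239123 + 572637/457304) + 1019734 = -105503093297/109351904392 + 1019734 = 111509749370178431/109351904392 ≈ 1.0197e+6)
-385157/(-1686991) + 3133191/C = -385157/(-1686991) + 3133191/(111509749370178431/109351904392) = -385157*(-1/1686991) + 3133191*(109351904392/111509749370178431) = 385157/1686991 + 342620402673874872/111509749370178431 = 620946296265372658138819/188115943599746681491121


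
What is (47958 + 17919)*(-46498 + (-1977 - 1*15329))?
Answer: -4203216108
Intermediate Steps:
(47958 + 17919)*(-46498 + (-1977 - 1*15329)) = 65877*(-46498 + (-1977 - 15329)) = 65877*(-46498 - 17306) = 65877*(-63804) = -4203216108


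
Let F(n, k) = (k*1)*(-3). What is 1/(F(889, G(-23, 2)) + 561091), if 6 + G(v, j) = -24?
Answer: 1/561181 ≈ 1.7820e-6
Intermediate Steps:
G(v, j) = -30 (G(v, j) = -6 - 24 = -30)
F(n, k) = -3*k (F(n, k) = k*(-3) = -3*k)
1/(F(889, G(-23, 2)) + 561091) = 1/(-3*(-30) + 561091) = 1/(90 + 561091) = 1/561181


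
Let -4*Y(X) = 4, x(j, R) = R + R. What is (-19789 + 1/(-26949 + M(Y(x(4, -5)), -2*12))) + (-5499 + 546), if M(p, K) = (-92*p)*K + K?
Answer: -721996303/29181 ≈ -24742.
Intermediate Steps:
x(j, R) = 2*R
Y(X) = -1 (Y(X) = -¼*4 = -1)
M(p, K) = K - 92*K*p (M(p, K) = -92*K*p + K = K - 92*K*p)
(-19789 + 1/(-26949 + M(Y(x(4, -5)), -2*12))) + (-5499 + 546) = (-19789 + 1/(-26949 + (-2*12)*(1 - 92*(-1)))) + (-5499 + 546) = (-19789 + 1/(-26949 - 24*(1 + 92))) - 4953 = (-19789 + 1/(-26949 - 24*93)) - 4953 = (-19789 + 1/(-26949 - 2232)) - 4953 = (-19789 + 1/(-29181)) - 4953 = (-19789 - 1/29181) - 4953 = -577462810/29181 - 4953 = -721996303/29181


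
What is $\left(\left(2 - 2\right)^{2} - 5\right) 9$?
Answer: $-45$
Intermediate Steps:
$\left(\left(2 - 2\right)^{2} - 5\right) 9 = \left(0^{2} - 5\right) 9 = \left(0 - 5\right) 9 = \left(-5\right) 9 = -45$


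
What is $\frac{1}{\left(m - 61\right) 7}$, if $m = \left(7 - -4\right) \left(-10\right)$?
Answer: $- \frac{1}{1197} \approx -0.00083542$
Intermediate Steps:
$m = -110$ ($m = \left(7 + 4\right) \left(-10\right) = 11 \left(-10\right) = -110$)
$\frac{1}{\left(m - 61\right) 7} = \frac{1}{\left(-110 - 61\right) 7} = \frac{1}{\left(-171\right) 7} = \frac{1}{-1197} = - \frac{1}{1197}$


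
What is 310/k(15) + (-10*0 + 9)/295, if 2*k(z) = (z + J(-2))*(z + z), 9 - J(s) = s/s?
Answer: 18911/20355 ≈ 0.92906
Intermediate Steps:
J(s) = 8 (J(s) = 9 - s/s = 9 - 1*1 = 9 - 1 = 8)
k(z) = z*(8 + z) (k(z) = ((z + 8)*(z + z))/2 = ((8 + z)*(2*z))/2 = (2*z*(8 + z))/2 = z*(8 + z))
310/k(15) + (-10*0 + 9)/295 = 310/((15*(8 + 15))) + (-10*0 + 9)/295 = 310/((15*23)) + (0 + 9)*(1/295) = 310/345 + 9*(1/295) = 310*(1/345) + 9/295 = 62/69 + 9/295 = 18911/20355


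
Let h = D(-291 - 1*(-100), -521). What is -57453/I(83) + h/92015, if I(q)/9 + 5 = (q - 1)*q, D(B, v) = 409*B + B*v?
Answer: -189388327/268197435 ≈ -0.70615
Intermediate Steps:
h = 21392 (h = (-291 - 1*(-100))*(409 - 521) = (-291 + 100)*(-112) = -191*(-112) = 21392)
I(q) = -45 + 9*q*(-1 + q) (I(q) = -45 + 9*((q - 1)*q) = -45 + 9*((-1 + q)*q) = -45 + 9*(q*(-1 + q)) = -45 + 9*q*(-1 + q))
-57453/I(83) + h/92015 = -57453/(-45 - 9*83 + 9*83²) + 21392/92015 = -57453/(-45 - 747 + 9*6889) + 21392*(1/92015) = -57453/(-45 - 747 + 62001) + 3056/13145 = -57453/61209 + 3056/13145 = -57453*1/61209 + 3056/13145 = -19151/20403 + 3056/13145 = -189388327/268197435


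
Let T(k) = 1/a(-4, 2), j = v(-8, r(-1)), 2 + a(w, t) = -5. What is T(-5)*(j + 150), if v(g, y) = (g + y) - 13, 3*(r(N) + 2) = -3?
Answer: -18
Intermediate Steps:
a(w, t) = -7 (a(w, t) = -2 - 5 = -7)
r(N) = -3 (r(N) = -2 + (1/3)*(-3) = -2 - 1 = -3)
v(g, y) = -13 + g + y
j = -24 (j = -13 - 8 - 3 = -24)
T(k) = -1/7 (T(k) = 1/(-7) = -1/7)
T(-5)*(j + 150) = -(-24 + 150)/7 = -1/7*126 = -18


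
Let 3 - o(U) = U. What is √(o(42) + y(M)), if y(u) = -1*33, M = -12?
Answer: 6*I*√2 ≈ 8.4853*I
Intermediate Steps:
o(U) = 3 - U
y(u) = -33
√(o(42) + y(M)) = √((3 - 1*42) - 33) = √((3 - 42) - 33) = √(-39 - 33) = √(-72) = 6*I*√2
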